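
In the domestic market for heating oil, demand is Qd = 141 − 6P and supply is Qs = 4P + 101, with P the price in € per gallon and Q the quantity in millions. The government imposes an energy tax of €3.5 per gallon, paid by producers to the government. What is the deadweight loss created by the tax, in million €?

Deadweight loss = €14.7 million.

Without the tax, 141 − 6P = 4P + 101 gives 10P = 40, so P* = €4 and Q* = 117.
With the tax collected from producers, supply shifts: Qs = 4(P − 3.5) + 101.
New equilibrium: buyers pay €5.4, producers receive €1.9, Q = 108.6. (Wedge: Pb − Ps = 3.5.)
Quantity falls by |ΔQ| = |117 − 108.6| = 8.4.
DWL = ½ · t · |ΔQ| = ½ · 3.5 · 8.4 = €14.7.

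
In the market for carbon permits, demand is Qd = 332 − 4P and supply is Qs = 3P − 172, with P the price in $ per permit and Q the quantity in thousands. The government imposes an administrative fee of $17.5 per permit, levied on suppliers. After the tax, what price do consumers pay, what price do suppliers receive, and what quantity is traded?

Before the tax: set 332 − 4P = 3P − 172 → P* = $72, Q* = 44.
With the tax collected from suppliers, supply shifts: Qs = 3(P − 17.5) − 172.
Solving gives Q = 14 with consumers paying $79.5 and suppliers receiving $62 (the $17.5 wedge).

Consumers pay $79.5; suppliers receive $62; quantity = 14.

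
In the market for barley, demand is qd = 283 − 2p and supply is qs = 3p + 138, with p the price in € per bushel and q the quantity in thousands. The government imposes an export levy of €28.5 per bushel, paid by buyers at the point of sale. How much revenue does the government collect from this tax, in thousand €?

Tax revenue = €5437.8 thousand.

Without the tax, 283 − 2p = 3p + 138 gives 5p = 145, so p* = €29 and q* = 225.
With the tax collected from buyers, demand (in seller-price terms) shifts: qd = 283 − 2(p + 28.5).
Solving gives q = 190.8 with buyers paying €46.1 and producers receiving €17.6 (the €28.5 wedge).
Revenue = t · Q = 28.5 · 190.8 = €5437.8.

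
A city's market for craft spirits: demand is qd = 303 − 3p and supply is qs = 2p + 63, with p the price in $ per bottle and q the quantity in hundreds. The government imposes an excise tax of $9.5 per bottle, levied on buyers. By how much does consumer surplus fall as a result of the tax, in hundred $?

Without the tax, 303 − 3p = 2p + 63 gives 5p = 240, so p* = $48 and q* = 159.
With the tax collected from buyers, demand (in seller-price terms) shifts: qd = 303 − 3(p + 9.5).
Solving gives q = 147.6 with buyers paying $51.8 and producers receiving $42.3 (the $9.5 wedge).
ΔCS is the trapezoid between Q = 147.6 and Q = 159 of height $3.8: ½ · (159 + 147.6) · 3.8 = $582.54.

Consumer surplus falls by $582.54 hundred.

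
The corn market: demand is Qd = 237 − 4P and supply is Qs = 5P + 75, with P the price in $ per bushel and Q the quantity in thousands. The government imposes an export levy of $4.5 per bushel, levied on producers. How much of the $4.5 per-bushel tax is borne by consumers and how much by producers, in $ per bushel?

Consumers bear $2.5 per bushel; producers bear $2 per bushel.

Before the tax: set 237 − 4P = 5P + 75 → P* = $18, Q* = 165.
With the tax collected from producers, supply shifts: Qs = 5(P − 4.5) + 75.
New equilibrium: consumers pay $20.5, producers receive $16, Q = 155. (Wedge: Pb − Ps = 4.5.)
Burden on consumers: $2.5; on producers: $2. (They sum to $4.5.)
The less price-elastic side of the market bears the larger share of a per-unit tax.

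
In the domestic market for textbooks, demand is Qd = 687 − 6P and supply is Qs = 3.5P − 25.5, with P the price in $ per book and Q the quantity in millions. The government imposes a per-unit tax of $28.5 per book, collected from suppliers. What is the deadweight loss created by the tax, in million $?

Before the tax: set 687 − 6P = 3.5P − 25.5 → P* = $75, Q* = 237.
With the tax collected from suppliers, supply shifts: Qs = 3.5(P − 28.5) − 25.5.
Solving gives Q = 174 with buyers paying $85.5 and suppliers receiving $57 (the $28.5 wedge).
Quantity falls by |ΔQ| = |237 − 174| = 63.
DWL = ½ · t · |ΔQ| = ½ · 28.5 · 63 = $897.75.

Deadweight loss = $897.75 million.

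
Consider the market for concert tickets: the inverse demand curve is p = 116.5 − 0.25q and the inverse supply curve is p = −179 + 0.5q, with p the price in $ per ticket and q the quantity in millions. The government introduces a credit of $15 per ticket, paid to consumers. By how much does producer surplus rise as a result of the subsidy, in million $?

Producer surplus rises by $4040 million.

Inverting to q(p) form: qd = 466 − 4p; qs = 2p + 358.
Without the subsidy, 466 − 4p = 2p + 358 gives 6p = 108, so p* = $18 and q* = 394.
With a per-unit subsidy paid to consumers, each effectively pays p − 15, so demand becomes qd = 466 − 4(p − 15).
Solving gives q = 414 with consumers paying $13 and producers receiving $28 (the $15 wedge).
ΔPS is the trapezoid between Q = 414 and Q = 394 of height $10: ½ · (394 + 414) · 10 = $4040.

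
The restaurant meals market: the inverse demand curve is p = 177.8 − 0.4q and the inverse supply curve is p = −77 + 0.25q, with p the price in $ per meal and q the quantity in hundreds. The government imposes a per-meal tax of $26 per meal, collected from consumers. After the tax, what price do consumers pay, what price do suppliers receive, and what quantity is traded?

Consumers pay $37; suppliers receive $11; quantity = 352.

Inverting to q(p) form: qd = 444.5 − 2.5p; qs = 4p + 308.
Before the tax: set 444.5 − 2.5p = 4p + 308 → p* = $21, q* = 392.
With the tax collected from consumers, demand (in seller-price terms) shifts: qd = 444.5 − 2.5(p + 26).
Solving gives q = 352 with consumers paying $37 and suppliers receiving $11 (the $26 wedge).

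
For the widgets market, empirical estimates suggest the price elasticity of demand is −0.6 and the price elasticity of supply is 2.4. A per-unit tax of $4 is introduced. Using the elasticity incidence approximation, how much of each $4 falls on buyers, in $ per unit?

Incidence ratio: buyers' share ≈ εs / (εs + |εd|) = 2.4 / (2.4 + 0.6) = 0.8.
So buyers bear ≈ 0.8 × $4 = $3.2; sellers bear $0.8.

Buyers bear ≈ $3.2 per unit.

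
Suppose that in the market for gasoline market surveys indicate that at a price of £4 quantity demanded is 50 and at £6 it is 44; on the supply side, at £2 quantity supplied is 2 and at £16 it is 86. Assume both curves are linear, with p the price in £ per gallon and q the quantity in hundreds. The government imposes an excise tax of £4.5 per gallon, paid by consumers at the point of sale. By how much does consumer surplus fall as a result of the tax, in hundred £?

Consumer surplus falls by £100.5 hundred.

Demand slope: (44 − 50)/(6 − 4) = -3, so qd = 62 − 3p.
Supply slope: (86 − 2)/(16 − 2) = 6, so qs = 6p − 10.
Without the tax, 62 − 3p = 6p − 10 gives 9p = 72, so p* = £8 and q* = 38.
With the tax collected from consumers, demand (in seller-price terms) shifts: qd = 62 − 3(p + 4.5).
New equilibrium: consumers pay £11, producers receive £6.5, q = 29. (Wedge: pb − ps = 4.5.)
ΔCS is the trapezoid between Q = 29 and Q = 38 of height £3: ½ · (38 + 29) · 3 = £100.5.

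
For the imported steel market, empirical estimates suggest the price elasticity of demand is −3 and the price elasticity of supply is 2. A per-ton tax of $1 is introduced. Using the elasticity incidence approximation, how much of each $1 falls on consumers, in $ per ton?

Consumers bear ≈ $0.4 per ton.

Incidence ratio: consumers' share ≈ εs / (εs + |εd|) = 2 / (2 + 3) = 0.4.
So consumers bear ≈ 0.4 × $1 = $0.4; suppliers bear $0.6.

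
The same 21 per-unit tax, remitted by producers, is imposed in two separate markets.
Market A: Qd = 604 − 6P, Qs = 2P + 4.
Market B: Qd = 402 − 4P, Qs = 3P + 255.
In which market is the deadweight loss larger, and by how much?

Market B, by 47.25.

Market A: pre-tax P* = 75, Q* = 154; post-tax Q = 122.5; deadweight loss = 330.75.
Market B: pre-tax P* = 21, Q* = 318; post-tax Q = 282; deadweight loss = 378.
Difference: 330.75 vs 378 → market B is larger by 47.25.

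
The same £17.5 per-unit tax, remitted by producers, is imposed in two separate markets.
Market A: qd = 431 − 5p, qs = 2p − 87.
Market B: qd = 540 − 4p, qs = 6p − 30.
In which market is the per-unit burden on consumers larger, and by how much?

Market A: pre-tax p* = £74, q* = 61; post-tax q = 36; per-unit burden on consumers = £5.
Market B: pre-tax p* = £57, q* = 312; post-tax q = 270; per-unit burden on consumers = £10.5.
Difference: £5 vs £10.5 → market B is larger by £5.5.

Market B, by £5.5.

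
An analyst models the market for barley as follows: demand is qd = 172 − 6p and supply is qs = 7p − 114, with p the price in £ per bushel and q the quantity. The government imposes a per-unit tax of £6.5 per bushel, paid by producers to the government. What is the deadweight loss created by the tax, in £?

Before the tax: set 172 − 6p = 7p − 114 → p* = £22, q* = 40.
With the tax collected from producers, supply shifts: qs = 7(p − 6.5) − 114.
New equilibrium: consumers pay £25.5, producers receive £19, q = 19. (Wedge: pb − ps = 6.5.)
Quantity falls by |ΔQ| = |40 − 19| = 21.
DWL = ½ · t · |ΔQ| = ½ · 6.5 · 21 = £68.25.

Deadweight loss = £68.25.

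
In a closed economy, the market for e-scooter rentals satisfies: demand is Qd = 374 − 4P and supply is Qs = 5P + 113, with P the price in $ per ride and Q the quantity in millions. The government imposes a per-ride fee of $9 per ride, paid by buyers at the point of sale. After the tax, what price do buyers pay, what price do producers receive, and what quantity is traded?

Before the tax: set 374 − 4P = 5P + 113 → P* = $29, Q* = 258.
With the tax collected from buyers, demand (in seller-price terms) shifts: Qd = 374 − 4(P + 9).
Solving gives Q = 238 with buyers paying $34 and producers receiving $25 (the $9 wedge).

Buyers pay $34; producers receive $25; quantity = 238.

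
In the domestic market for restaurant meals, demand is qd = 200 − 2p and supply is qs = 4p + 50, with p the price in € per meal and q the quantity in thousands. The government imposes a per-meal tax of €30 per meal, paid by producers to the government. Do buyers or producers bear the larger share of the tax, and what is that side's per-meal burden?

Without the tax, 200 − 2p = 4p + 50 gives 6p = 150, so p* = €25 and q* = 150.
With the tax collected from producers, supply shifts: qs = 4(p − 30) + 50.
Solving gives q = 110 with buyers paying €45 and producers receiving €15 (the €30 wedge).
Per-meal burden: buyers €20, producers €10.
Buyers take the larger share because demand is less price-elastic here (demand slope 2 vs supply slope 4).

Buyers bear the larger share: €20 per meal.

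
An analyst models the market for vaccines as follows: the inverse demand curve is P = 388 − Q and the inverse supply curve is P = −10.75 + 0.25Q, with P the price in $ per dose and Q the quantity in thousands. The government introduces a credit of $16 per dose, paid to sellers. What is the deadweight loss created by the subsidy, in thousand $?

Inverting to Q(P) form: Qd = 388 − P; Qs = 4P + 43.
Before the subsidy: set 388 − P = 4P + 43 → P* = $69, Q* = 319.
With a per-unit subsidy paid to sellers, each receives P + 16 per unit sold, so supply becomes Qs = 4(P + 16) + 43.
Solving gives Q = 331.8 with buyers paying $56.2 and sellers receiving $72.2 (the $16 wedge).
Quantity rises by |ΔQ| = |319 − 331.8| = 12.8.
DWL = ½ · t · |ΔQ| = ½ · 16 · 12.8 = $102.4.

Deadweight loss = $102.4 thousand.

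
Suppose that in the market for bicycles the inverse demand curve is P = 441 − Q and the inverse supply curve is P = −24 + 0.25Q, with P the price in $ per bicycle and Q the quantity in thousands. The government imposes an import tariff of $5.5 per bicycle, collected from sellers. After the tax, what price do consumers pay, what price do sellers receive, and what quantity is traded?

Rewrite in direct form: Qd = 441 − P and Qs = 4P + 96.
Without the tax, 441 − P = 4P + 96 gives 5P = 345, so P* = $69 and Q* = 372.
With the tax collected from sellers, supply shifts: Qs = 4(P − 5.5) + 96.
New equilibrium: consumers pay $73.4, sellers receive $67.9, Q = 367.6. (Wedge: Pb − Ps = 5.5.)
The less price-elastic side of the market bears the larger share of a per-unit tax.

Consumers pay $73.4; sellers receive $67.9; quantity = 367.6.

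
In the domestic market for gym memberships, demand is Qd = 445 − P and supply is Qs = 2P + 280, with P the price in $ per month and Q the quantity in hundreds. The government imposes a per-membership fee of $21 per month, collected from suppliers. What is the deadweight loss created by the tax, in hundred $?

Before the tax: set 445 − P = 2P + 280 → P* = $55, Q* = 390.
With the tax collected from suppliers, supply shifts: Qs = 2(P − 21) + 280.
New equilibrium: consumers pay $69, suppliers receive $48, Q = 376. (Wedge: Pb − Ps = 21.)
Quantity falls by |ΔQ| = |390 − 376| = 14.
DWL = ½ · t · |ΔQ| = ½ · 21 · 14 = $147.

Deadweight loss = $147 hundred.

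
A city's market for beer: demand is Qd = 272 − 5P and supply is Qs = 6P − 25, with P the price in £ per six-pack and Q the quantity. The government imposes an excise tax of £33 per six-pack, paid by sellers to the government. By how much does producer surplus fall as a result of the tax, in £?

Producer surplus falls by £1380.

Before the tax: set 272 − 5P = 6P − 25 → P* = £27, Q* = 137.
With the tax collected from sellers, supply shifts: Qs = 6(P − 33) − 25.
Solving gives Q = 47 with buyers paying £45 and sellers receiving £12 (the £33 wedge).
ΔPS is the trapezoid between Q = 47 and Q = 137 of height £15: ½ · (137 + 47) · 15 = £1380.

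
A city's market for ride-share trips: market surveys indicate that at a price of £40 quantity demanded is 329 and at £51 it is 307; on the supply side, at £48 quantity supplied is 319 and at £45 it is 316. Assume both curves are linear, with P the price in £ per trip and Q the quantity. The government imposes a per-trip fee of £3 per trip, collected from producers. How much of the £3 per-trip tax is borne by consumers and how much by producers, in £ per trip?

Consumers bear £1 per trip; producers bear £2 per trip.

Demand slope: (307 − 329)/(51 − 40) = -2, so Qd = 409 − 2P.
Supply slope: (316 − 319)/(45 − 48) = 1, so Qs = P + 271.
Without the tax, 409 − 2P = P + 271 gives 3P = 138, so P* = £46 and Q* = 317.
With the tax collected from producers, supply shifts: Qs = (P − 3) + 271.
Solving gives Q = 315 with consumers paying £47 and producers receiving £44 (the £3 wedge).
Burden on consumers: £1; on producers: £2. (They sum to £3.)
The less price-elastic side of the market bears the larger share of a per-unit tax.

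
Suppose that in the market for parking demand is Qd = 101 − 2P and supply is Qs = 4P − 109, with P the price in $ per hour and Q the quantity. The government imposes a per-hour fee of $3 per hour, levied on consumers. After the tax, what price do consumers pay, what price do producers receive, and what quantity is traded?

Before the tax: set 101 − 2P = 4P − 109 → P* = $35, Q* = 31.
With the tax collected from consumers, demand (in seller-price terms) shifts: Qd = 101 − 2(P + 3).
New equilibrium: consumers pay $37, producers receive $34, Q = 27. (Wedge: Pb − Ps = 3.)

Consumers pay $37; producers receive $34; quantity = 27.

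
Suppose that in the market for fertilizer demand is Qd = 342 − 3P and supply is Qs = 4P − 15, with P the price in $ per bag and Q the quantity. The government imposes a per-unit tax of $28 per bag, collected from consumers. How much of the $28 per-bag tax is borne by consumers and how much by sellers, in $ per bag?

Consumers bear $16 per bag; sellers bear $12 per bag.

Before the tax: set 342 − 3P = 4P − 15 → P* = $51, Q* = 189.
With the tax collected from consumers, demand (in seller-price terms) shifts: Qd = 342 − 3(P + 28).
New equilibrium: consumers pay $67, sellers receive $39, Q = 141. (Wedge: Pb − Ps = 28.)
Burden on consumers: $16; on sellers: $12. (They sum to $28.)
The less price-elastic side of the market bears the larger share of a per-unit tax.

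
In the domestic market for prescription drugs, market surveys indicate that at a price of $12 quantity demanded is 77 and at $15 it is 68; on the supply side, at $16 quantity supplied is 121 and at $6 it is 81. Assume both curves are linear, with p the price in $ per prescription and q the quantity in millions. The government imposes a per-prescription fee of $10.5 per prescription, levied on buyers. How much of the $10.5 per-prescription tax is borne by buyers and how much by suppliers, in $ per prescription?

Buyers bear $6 per prescription; suppliers bear $4.5 per prescription.

Demand slope: (68 − 77)/(15 − 12) = -3, so qd = 113 − 3p.
Supply slope: (81 − 121)/(6 − 16) = 4, so qs = 4p + 57.
Without the tax, 113 − 3p = 4p + 57 gives 7p = 56, so p* = $8 and q* = 89.
With the tax collected from buyers, demand (in seller-price terms) shifts: qd = 113 − 3(p + 10.5).
Solving gives q = 71 with buyers paying $14 and suppliers receiving $3.5 (the $10.5 wedge).
Burden on buyers: $6; on suppliers: $4.5. (They sum to $10.5.)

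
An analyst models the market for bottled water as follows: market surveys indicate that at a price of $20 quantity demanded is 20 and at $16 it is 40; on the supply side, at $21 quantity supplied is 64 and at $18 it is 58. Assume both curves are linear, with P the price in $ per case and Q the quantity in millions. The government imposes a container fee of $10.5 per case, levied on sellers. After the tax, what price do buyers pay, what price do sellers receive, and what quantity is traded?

Demand slope: (40 − 20)/(16 − 20) = -5, so Qd = 120 − 5P.
Supply slope: (58 − 64)/(18 − 21) = 2, so Qs = 2P + 22.
Before the tax: set 120 − 5P = 2P + 22 → P* = $14, Q* = 50.
With the tax collected from sellers, supply shifts: Qs = 2(P − 10.5) + 22.
Solving gives Q = 35 with buyers paying $17 and sellers receiving $6.5 (the $10.5 wedge).

Buyers pay $17; sellers receive $6.5; quantity = 35.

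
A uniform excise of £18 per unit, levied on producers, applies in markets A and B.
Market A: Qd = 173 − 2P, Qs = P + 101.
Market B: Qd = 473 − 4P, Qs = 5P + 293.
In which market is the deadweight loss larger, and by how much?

Market A: pre-tax P* = £24, Q* = 125; post-tax Q = 113; deadweight loss = £108.
Market B: pre-tax P* = £20, Q* = 393; post-tax Q = 353; deadweight loss = £360.
Difference: £108 vs £360 → market B is larger by £252.

Market B, by £252.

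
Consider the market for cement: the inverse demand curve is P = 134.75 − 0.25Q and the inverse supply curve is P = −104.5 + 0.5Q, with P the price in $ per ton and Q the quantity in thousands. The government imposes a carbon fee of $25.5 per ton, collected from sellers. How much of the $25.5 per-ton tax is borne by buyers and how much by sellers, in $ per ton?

Buyers bear $8.5 per ton; sellers bear $17 per ton.

Inverting to Q(P) form: Qd = 539 − 4P; Qs = 2P + 209.
Before the tax: set 539 − 4P = 2P + 209 → P* = $55, Q* = 319.
With the tax collected from sellers, supply shifts: Qs = 2(P − 25.5) + 209.
Solving gives Q = 285 with buyers paying $63.5 and sellers receiving $38 (the $25.5 wedge).
Burden on buyers: $8.5; on sellers: $17. (They sum to $25.5.)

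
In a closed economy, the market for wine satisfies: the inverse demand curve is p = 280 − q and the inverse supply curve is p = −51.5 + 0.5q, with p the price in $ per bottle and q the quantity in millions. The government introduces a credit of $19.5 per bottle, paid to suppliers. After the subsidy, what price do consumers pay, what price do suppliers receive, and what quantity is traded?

Consumers pay $46; suppliers receive $65.5; quantity = 234.

Rewrite in direct form: qd = 280 − p and qs = 2p + 103.
Before the subsidy: set 280 − p = 2p + 103 → p* = $59, q* = 221.
With a per-unit subsidy paid to suppliers, each receives p + 19.5 per unit sold, so supply becomes qs = 2(p + 19.5) + 103.
Solving gives q = 234 with consumers paying $46 and suppliers receiving $65.5 (the $19.5 wedge).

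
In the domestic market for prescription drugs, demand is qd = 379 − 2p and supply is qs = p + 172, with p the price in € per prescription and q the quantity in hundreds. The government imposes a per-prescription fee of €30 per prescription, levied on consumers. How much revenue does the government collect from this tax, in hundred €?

Tax revenue = €6630 hundred.

Before the tax: set 379 − 2p = p + 172 → p* = €69, q* = 241.
With the tax collected from consumers, demand (in seller-price terms) shifts: qd = 379 − 2(p + 30).
New equilibrium: consumers pay €79, sellers receive €49, q = 221. (Wedge: pb − ps = 30.)
Revenue = t · Q = 30 · 221 = €6630.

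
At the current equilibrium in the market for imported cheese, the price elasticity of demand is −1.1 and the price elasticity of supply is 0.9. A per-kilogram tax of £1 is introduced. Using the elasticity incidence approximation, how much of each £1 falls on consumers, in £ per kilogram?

Incidence ratio: consumers' share ≈ εs / (εs + |εd|) = 0.9 / (0.9 + 1.1) = 0.45.
So consumers bear ≈ 0.45 × £1 = £0.45; producers bear £0.55.

Consumers bear ≈ £0.45 per kilogram.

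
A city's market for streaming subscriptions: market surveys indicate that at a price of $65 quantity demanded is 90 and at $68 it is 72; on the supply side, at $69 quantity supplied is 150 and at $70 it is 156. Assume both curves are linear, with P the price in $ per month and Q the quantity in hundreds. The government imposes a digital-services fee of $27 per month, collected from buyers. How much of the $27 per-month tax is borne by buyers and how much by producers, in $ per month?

Buyers bear $13.5 per month; producers bear $13.5 per month.

Demand slope: (72 − 90)/(68 − 65) = -6, so Qd = 480 − 6P.
Supply slope: (156 − 150)/(70 − 69) = 6, so Qs = 6P − 264.
Before the tax: set 480 − 6P = 6P − 264 → P* = $62, Q* = 108.
With the tax collected from buyers, demand (in seller-price terms) shifts: Qd = 480 − 6(P + 27).
Solving gives Q = 27 with buyers paying $75.5 and producers receiving $48.5 (the $27 wedge).
Burden on buyers: $13.5; on producers: $13.5. (They sum to $27.)
The less price-elastic side of the market bears the larger share of a per-unit tax.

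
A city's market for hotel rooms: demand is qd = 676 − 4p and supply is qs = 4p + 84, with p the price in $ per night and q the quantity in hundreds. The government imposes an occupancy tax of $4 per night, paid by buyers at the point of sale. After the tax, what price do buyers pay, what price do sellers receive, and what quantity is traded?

Buyers pay $76; sellers receive $72; quantity = 372.

Without the tax, 676 − 4p = 4p + 84 gives 8p = 592, so p* = $74 and q* = 380.
With the tax collected from buyers, demand (in seller-price terms) shifts: qd = 676 − 4(p + 4).
New equilibrium: buyers pay $76, sellers receive $72, q = 372. (Wedge: pb − ps = 4.)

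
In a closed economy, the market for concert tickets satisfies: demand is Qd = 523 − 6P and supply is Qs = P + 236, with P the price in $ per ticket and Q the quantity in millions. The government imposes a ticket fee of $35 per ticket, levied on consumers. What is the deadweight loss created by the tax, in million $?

Deadweight loss = $525 million.

Without the tax, 523 − 6P = P + 236 gives 7P = 287, so P* = $41 and Q* = 277.
With the tax collected from consumers, demand (in seller-price terms) shifts: Qd = 523 − 6(P + 35).
Solving gives Q = 247 with consumers paying $46 and sellers receiving $11 (the $35 wedge).
Quantity falls by |ΔQ| = |277 − 247| = 30.
DWL = ½ · t · |ΔQ| = ½ · 35 · 30 = $525.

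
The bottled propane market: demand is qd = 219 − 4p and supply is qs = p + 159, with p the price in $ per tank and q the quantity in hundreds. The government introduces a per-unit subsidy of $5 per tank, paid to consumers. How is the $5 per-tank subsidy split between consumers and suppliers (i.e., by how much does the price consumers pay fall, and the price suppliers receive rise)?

Consumers gain $1 per tank; suppliers gain $4 per tank.

Before the subsidy: set 219 − 4p = p + 159 → p* = $12, q* = 171.
With a per-unit subsidy paid to consumers, each effectively pays p − 5, so demand becomes qd = 219 − 4(p − 5).
Solving gives q = 175 with consumers paying $11 and suppliers receiving $16 (the $5 wedge).
Gain to consumers: $1; to suppliers: $4. (They sum to $5.)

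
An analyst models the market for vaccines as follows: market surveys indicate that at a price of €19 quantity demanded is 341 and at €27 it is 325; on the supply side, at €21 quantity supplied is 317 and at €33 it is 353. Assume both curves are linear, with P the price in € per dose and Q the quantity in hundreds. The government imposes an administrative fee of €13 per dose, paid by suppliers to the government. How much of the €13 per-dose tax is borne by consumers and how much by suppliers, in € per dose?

Consumers bear €7.8 per dose; suppliers bear €5.2 per dose.

Demand slope: (325 − 341)/(27 − 19) = -2, so Qd = 379 − 2P.
Supply slope: (353 − 317)/(33 − 21) = 3, so Qs = 3P + 254.
Without the tax, 379 − 2P = 3P + 254 gives 5P = 125, so P* = €25 and Q* = 329.
With the tax collected from suppliers, supply shifts: Qs = 3(P − 13) + 254.
New equilibrium: consumers pay €32.8, suppliers receive €19.8, Q = 313.4. (Wedge: Pb − Ps = 13.)
Burden on consumers: €7.8; on suppliers: €5.2. (They sum to €13.)
The less price-elastic side of the market bears the larger share of a per-unit tax.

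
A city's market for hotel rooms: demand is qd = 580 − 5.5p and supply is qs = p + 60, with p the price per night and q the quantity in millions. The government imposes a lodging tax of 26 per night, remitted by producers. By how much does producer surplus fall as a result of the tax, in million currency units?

Before the tax: set 580 − 5.5p = p + 60 → p* = 80, q* = 140.
With the tax collected from producers, supply shifts: qs = (p − 26) + 60.
New equilibrium: consumers pay 84, producers receive 58, q = 118. (Wedge: pb − ps = 26.)
ΔPS is the trapezoid between Q = 118 and Q = 140 of height 22: ½ · (140 + 118) · 22 = 2838.

Producer surplus falls by 2838 million.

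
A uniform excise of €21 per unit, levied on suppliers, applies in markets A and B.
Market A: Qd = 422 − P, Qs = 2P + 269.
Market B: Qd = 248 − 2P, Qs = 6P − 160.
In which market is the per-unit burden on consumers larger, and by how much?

Market A: pre-tax P* = €51, Q* = 371; post-tax Q = 357; per-unit burden on consumers = €14.
Market B: pre-tax P* = €51, Q* = 146; post-tax Q = 114.5; per-unit burden on consumers = €15.75.
Difference: €14 vs €15.75 → market B is larger by €1.75.

Market B, by €1.75.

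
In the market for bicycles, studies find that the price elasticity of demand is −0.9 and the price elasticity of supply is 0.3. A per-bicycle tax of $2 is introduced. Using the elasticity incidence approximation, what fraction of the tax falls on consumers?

Consumers' share ≈ 0.25.

Incidence ratio: consumers' share ≈ εs / (εs + |εd|) = 0.3 / (0.3 + 0.9) = 0.25.
Supply is the less elastic side, so consumers bear the smaller share.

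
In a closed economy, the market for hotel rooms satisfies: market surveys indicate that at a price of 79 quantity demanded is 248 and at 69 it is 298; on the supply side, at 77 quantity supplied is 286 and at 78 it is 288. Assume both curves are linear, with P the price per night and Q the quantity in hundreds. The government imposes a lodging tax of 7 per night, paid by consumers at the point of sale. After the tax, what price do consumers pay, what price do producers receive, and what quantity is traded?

Consumers pay 75; producers receive 68; quantity = 268.

Demand slope: (298 − 248)/(69 − 79) = -5, so Qd = 643 − 5P.
Supply slope: (288 − 286)/(78 − 77) = 2, so Qs = 2P + 132.
Before the tax: set 643 − 5P = 2P + 132 → P* = 73, Q* = 278.
With the tax collected from consumers, demand (in seller-price terms) shifts: Qd = 643 − 5(P + 7).
New equilibrium: consumers pay 75, producers receive 68, Q = 268. (Wedge: Pb − Ps = 7.)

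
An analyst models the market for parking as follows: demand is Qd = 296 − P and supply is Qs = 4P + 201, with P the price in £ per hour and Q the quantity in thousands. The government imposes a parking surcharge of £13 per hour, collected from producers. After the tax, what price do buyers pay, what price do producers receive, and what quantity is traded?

Without the tax, 296 − P = 4P + 201 gives 5P = 95, so P* = £19 and Q* = 277.
With the tax collected from producers, supply shifts: Qs = 4(P − 13) + 201.
Solving gives Q = 266.6 with buyers paying £29.4 and producers receiving £16.4 (the £13 wedge).
The less price-elastic side of the market bears the larger share of a per-unit tax.

Buyers pay £29.4; producers receive £16.4; quantity = 266.6.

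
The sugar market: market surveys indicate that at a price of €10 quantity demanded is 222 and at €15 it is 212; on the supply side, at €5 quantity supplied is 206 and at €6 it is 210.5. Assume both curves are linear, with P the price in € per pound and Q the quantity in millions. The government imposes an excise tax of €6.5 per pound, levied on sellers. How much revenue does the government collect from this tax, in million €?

Demand slope: (212 − 222)/(15 − 10) = -2, so Qd = 242 − 2P.
Supply slope: (210.5 − 206)/(6 − 5) = 4.5, so Qs = 4.5P + 183.5.
Before the tax: set 242 − 2P = 4.5P + 183.5 → P* = €9, Q* = 224.
With the tax collected from sellers, supply shifts: Qs = 4.5(P − 6.5) + 183.5.
Solving gives Q = 215 with consumers paying €13.5 and sellers receiving €7 (the €6.5 wedge).
Revenue = t · Q = 6.5 · 215 = €1397.5.

Tax revenue = €1397.5 million.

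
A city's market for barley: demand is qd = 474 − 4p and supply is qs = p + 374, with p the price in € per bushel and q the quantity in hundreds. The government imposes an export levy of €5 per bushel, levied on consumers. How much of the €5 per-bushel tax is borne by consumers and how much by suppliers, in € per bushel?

Without the tax, 474 − 4p = p + 374 gives 5p = 100, so p* = €20 and q* = 394.
With the tax collected from consumers, demand (in seller-price terms) shifts: qd = 474 − 4(p + 5).
Solving gives q = 390 with consumers paying €21 and suppliers receiving €16 (the €5 wedge).
Burden on consumers: €1; on suppliers: €4. (They sum to €5.)
The less price-elastic side of the market bears the larger share of a per-unit tax.

Consumers bear €1 per bushel; suppliers bear €4 per bushel.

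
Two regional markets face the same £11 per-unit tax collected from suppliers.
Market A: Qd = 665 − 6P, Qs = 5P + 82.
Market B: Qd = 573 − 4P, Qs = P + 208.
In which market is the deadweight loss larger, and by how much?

Market A: pre-tax P* = £53, Q* = 347; post-tax Q = 317; deadweight loss = £165.
Market B: pre-tax P* = £73, Q* = 281; post-tax Q = 272.2; deadweight loss = £48.4.
Difference: £165 vs £48.4 → market A is larger by £116.6.

Market A, by £116.6.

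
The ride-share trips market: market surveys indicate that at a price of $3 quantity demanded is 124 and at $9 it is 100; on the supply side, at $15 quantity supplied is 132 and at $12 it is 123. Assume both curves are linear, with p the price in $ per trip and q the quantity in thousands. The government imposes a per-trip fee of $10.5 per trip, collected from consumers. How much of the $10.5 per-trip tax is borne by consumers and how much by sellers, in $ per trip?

Demand slope: (100 − 124)/(9 − 3) = -4, so qd = 136 − 4p.
Supply slope: (123 − 132)/(12 − 15) = 3, so qs = 3p + 87.
Before the tax: set 136 − 4p = 3p + 87 → p* = $7, q* = 108.
With the tax collected from consumers, demand (in seller-price terms) shifts: qd = 136 − 4(p + 10.5).
New equilibrium: consumers pay $11.5, sellers receive $1, q = 90. (Wedge: pb − ps = 10.5.)
Burden on consumers: $4.5; on sellers: $6. (They sum to $10.5.)

Consumers bear $4.5 per trip; sellers bear $6 per trip.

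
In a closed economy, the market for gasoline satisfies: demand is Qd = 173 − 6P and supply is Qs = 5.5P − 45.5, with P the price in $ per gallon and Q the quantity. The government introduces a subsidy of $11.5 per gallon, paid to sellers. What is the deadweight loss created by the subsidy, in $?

Without the subsidy, 173 − 6P = 5.5P − 45.5 gives 11.5P = 218.5, so P* = $19 and Q* = 59.
With a per-unit subsidy paid to sellers, each receives P + 11.5 per unit sold, so supply becomes Qs = 5.5(P + 11.5) − 45.5.
Solving gives Q = 92 with buyers paying $13.5 and sellers receiving $25 (the $11.5 wedge).
Quantity rises by |ΔQ| = |59 − 92| = 33.
DWL = ½ · t · |ΔQ| = ½ · 11.5 · 33 = $189.75.

Deadweight loss = $189.75.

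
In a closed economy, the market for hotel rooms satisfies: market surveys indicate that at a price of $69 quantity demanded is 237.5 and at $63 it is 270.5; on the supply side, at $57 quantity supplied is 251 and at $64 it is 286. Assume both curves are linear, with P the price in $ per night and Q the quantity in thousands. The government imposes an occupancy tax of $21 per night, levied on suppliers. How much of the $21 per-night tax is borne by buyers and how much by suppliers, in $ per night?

Buyers bear $10 per night; suppliers bear $11 per night.

Demand slope: (270.5 − 237.5)/(63 − 69) = -5.5, so Qd = 617 − 5.5P.
Supply slope: (286 − 251)/(64 − 57) = 5, so Qs = 5P − 34.
Without the tax, 617 − 5.5P = 5P − 34 gives 10.5P = 651, so P* = $62 and Q* = 276.
With the tax collected from suppliers, supply shifts: Qs = 5(P − 21) − 34.
Solving gives Q = 221 with buyers paying $72 and suppliers receiving $51 (the $21 wedge).
Burden on buyers: $10; on suppliers: $11. (They sum to $21.)
The less price-elastic side of the market bears the larger share of a per-unit tax.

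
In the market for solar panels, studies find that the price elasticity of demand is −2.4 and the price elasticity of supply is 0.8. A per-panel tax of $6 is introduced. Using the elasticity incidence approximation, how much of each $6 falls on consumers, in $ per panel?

Consumers bear ≈ $1.5 per panel.

Incidence ratio: consumers' share ≈ εs / (εs + |εd|) = 0.8 / (0.8 + 2.4) = 0.25.
So consumers bear ≈ 0.25 × $6 = $1.5; producers bear $4.5.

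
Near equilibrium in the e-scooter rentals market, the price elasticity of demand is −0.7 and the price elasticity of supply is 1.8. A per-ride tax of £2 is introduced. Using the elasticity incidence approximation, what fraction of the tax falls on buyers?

Incidence ratio: buyers' share ≈ εs / (εs + |εd|) = 1.8 / (1.8 + 0.7) = 0.72.
Supply is the more elastic side, so buyers bear the larger share.

Buyers' share ≈ 0.72.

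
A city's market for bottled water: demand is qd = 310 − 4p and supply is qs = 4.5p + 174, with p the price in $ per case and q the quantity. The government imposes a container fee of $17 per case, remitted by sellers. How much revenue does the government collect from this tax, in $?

Without the tax, 310 − 4p = 4.5p + 174 gives 8.5p = 136, so p* = $16 and q* = 246.
With the tax collected from sellers, supply shifts: qs = 4.5(p − 17) + 174.
Solving gives q = 210 with consumers paying $25 and sellers receiving $8 (the $17 wedge).
Revenue = t · Q = 17 · 210 = $3570.

Tax revenue = $3570.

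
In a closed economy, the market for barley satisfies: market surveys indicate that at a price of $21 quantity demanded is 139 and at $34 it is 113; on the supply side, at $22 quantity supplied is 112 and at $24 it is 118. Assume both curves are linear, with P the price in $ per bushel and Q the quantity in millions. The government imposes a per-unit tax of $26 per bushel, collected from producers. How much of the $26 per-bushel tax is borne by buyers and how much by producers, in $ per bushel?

Demand slope: (113 − 139)/(34 − 21) = -2, so Qd = 181 − 2P.
Supply slope: (118 − 112)/(24 − 22) = 3, so Qs = 3P + 46.
Without the tax, 181 − 2P = 3P + 46 gives 5P = 135, so P* = $27 and Q* = 127.
With the tax collected from producers, supply shifts: Qs = 3(P − 26) + 46.
New equilibrium: buyers pay $42.6, producers receive $16.6, Q = 95.8. (Wedge: Pb − Ps = 26.)
Burden on buyers: $15.6; on producers: $10.4. (They sum to $26.)
The less price-elastic side of the market bears the larger share of a per-unit tax.

Buyers bear $15.6 per bushel; producers bear $10.4 per bushel.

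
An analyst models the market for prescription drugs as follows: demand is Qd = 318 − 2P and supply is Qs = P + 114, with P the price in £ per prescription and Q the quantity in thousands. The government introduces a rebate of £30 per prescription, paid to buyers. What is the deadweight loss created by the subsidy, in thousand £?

Deadweight loss = £300 thousand.

Without the subsidy, 318 − 2P = P + 114 gives 3P = 204, so P* = £68 and Q* = 182.
With a per-unit subsidy paid to buyers, each effectively pays P − 30, so demand becomes Qd = 318 − 2(P − 30).
New equilibrium: buyers pay £58, sellers receive £88, Q = 202. (Wedge: Pb − Ps = −30.)
Quantity rises by |ΔQ| = |182 − 202| = 20.
DWL = ½ · t · |ΔQ| = ½ · 30 · 20 = £300.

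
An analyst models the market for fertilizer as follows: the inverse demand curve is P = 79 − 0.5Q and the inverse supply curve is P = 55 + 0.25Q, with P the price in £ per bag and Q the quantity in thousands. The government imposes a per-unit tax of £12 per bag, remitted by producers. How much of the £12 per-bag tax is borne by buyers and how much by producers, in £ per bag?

Buyers bear £8 per bag; producers bear £4 per bag.

Inverting to Q(P) form: Qd = 158 − 2P; Qs = 4P − 220.
Before the tax: set 158 − 2P = 4P − 220 → P* = £63, Q* = 32.
With the tax collected from producers, supply shifts: Qs = 4(P − 12) − 220.
Solving gives Q = 16 with buyers paying £71 and producers receiving £59 (the £12 wedge).
Burden on buyers: £8; on producers: £4. (They sum to £12.)
The less price-elastic side of the market bears the larger share of a per-unit tax.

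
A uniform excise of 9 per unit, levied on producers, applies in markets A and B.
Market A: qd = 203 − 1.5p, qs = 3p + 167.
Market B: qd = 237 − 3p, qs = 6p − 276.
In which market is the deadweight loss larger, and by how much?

Market A: pre-tax p* = 8, q* = 191; post-tax q = 182; deadweight loss = 40.5.
Market B: pre-tax p* = 57, q* = 66; post-tax q = 48; deadweight loss = 81.
Difference: 40.5 vs 81 → market B is larger by 40.5.

Market B, by 40.5.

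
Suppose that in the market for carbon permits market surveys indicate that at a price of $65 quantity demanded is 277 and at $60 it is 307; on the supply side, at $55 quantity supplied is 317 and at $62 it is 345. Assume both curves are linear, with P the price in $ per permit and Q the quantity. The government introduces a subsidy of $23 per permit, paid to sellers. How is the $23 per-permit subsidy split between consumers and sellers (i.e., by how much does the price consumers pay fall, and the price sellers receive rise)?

Demand slope: (307 − 277)/(60 − 65) = -6, so Qd = 667 − 6P.
Supply slope: (345 − 317)/(62 − 55) = 4, so Qs = 4P + 97.
Before the subsidy: set 667 − 6P = 4P + 97 → P* = $57, Q* = 325.
With a per-unit subsidy paid to sellers, each receives P + 23 per unit sold, so supply becomes Qs = 4(P + 23) + 97.
Solving gives Q = 380.2 with consumers paying $47.8 and sellers receiving $70.8 (the $23 wedge).
Gain to consumers: $9.2; to sellers: $13.8. (They sum to $23.)

Consumers gain $9.2 per permit; sellers gain $13.8 per permit.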